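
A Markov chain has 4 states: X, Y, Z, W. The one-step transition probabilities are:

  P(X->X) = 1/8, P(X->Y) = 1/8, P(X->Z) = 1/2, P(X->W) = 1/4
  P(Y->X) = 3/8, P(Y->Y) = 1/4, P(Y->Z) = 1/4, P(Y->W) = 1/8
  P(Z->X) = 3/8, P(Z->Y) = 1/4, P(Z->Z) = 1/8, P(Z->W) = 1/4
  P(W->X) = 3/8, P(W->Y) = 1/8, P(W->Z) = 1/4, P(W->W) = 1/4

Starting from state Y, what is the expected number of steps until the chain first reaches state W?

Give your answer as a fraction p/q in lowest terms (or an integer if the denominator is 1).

Answer: 720/143

Derivation:
Let h_i = expected steps to first reach W from state i.
Boundary: h_W = 0.
First-step equations for the other states:
  h_X = 1 + 1/8*h_X + 1/8*h_Y + 1/2*h_Z + 1/4*h_W
  h_Y = 1 + 3/8*h_X + 1/4*h_Y + 1/4*h_Z + 1/8*h_W
  h_Z = 1 + 3/8*h_X + 1/4*h_Y + 1/8*h_Z + 1/4*h_W

Substituting h_W = 0 and rearranging gives the linear system (I - Q) h = 1:
  [7/8, -1/8, -1/2] . (h_X, h_Y, h_Z) = 1
  [-3/8, 3/4, -1/4] . (h_X, h_Y, h_Z) = 1
  [-3/8, -1/4, 7/8] . (h_X, h_Y, h_Z) = 1

Solving yields:
  h_X = 632/143
  h_Y = 720/143
  h_Z = 640/143

Starting state is Y, so the expected hitting time is h_Y = 720/143.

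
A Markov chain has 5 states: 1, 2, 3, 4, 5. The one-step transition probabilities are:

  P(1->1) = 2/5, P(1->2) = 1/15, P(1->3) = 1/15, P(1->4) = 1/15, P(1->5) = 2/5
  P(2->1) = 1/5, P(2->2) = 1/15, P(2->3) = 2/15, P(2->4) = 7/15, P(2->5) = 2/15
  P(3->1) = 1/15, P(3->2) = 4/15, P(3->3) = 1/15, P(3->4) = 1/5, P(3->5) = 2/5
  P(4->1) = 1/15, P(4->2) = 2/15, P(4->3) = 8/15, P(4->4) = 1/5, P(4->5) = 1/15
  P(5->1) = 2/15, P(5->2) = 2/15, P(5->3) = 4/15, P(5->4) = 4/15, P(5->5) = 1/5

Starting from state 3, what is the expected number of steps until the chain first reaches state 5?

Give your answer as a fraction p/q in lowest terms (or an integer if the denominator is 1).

Let h_i = expected steps to first reach 5 from state i.
Boundary: h_5 = 0.
First-step equations for the other states:
  h_1 = 1 + 2/5*h_1 + 1/15*h_2 + 1/15*h_3 + 1/15*h_4 + 2/5*h_5
  h_2 = 1 + 1/5*h_1 + 1/15*h_2 + 2/15*h_3 + 7/15*h_4 + 2/15*h_5
  h_3 = 1 + 1/15*h_1 + 4/15*h_2 + 1/15*h_3 + 1/5*h_4 + 2/5*h_5
  h_4 = 1 + 1/15*h_1 + 2/15*h_2 + 8/15*h_3 + 1/5*h_4 + 1/15*h_5

Substituting h_5 = 0 and rearranging gives the linear system (I - Q) h = 1:
  [3/5, -1/15, -1/15, -1/15] . (h_1, h_2, h_3, h_4) = 1
  [-1/5, 14/15, -2/15, -7/15] . (h_1, h_2, h_3, h_4) = 1
  [-1/15, -4/15, 14/15, -1/5] . (h_1, h_2, h_3, h_4) = 1
  [-1/15, -2/15, -8/15, 4/5] . (h_1, h_2, h_3, h_4) = 1

Solving yields:
  h_1 = 18435/5953
  h_2 = 27315/5953
  h_3 = 21465/5953
  h_4 = 27840/5953

Starting state is 3, so the expected hitting time is h_3 = 21465/5953.

Answer: 21465/5953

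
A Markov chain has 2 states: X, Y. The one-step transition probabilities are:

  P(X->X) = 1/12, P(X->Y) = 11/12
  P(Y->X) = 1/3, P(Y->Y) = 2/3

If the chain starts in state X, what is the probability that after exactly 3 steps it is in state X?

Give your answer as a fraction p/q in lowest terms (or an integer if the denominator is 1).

Answer: 49/192

Derivation:
Computing P^3 by repeated multiplication:
P^1 =
  X: [1/12, 11/12]
  Y: [1/3, 2/3]
P^2 =
  X: [5/16, 11/16]
  Y: [1/4, 3/4]
P^3 =
  X: [49/192, 143/192]
  Y: [13/48, 35/48]

(P^3)[X -> X] = 49/192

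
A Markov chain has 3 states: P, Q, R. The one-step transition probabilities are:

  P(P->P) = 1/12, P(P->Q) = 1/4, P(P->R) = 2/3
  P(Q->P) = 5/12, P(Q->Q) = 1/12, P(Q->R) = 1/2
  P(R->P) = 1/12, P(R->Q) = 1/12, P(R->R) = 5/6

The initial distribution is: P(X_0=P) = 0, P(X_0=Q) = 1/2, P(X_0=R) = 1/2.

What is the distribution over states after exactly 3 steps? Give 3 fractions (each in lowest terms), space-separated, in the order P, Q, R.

Propagating the distribution step by step (d_{t+1} = d_t * P):
d_0 = (P=0, Q=1/2, R=1/2)
  d_1[P] = 0*1/12 + 1/2*5/12 + 1/2*1/12 = 1/4
  d_1[Q] = 0*1/4 + 1/2*1/12 + 1/2*1/12 = 1/12
  d_1[R] = 0*2/3 + 1/2*1/2 + 1/2*5/6 = 2/3
d_1 = (P=1/4, Q=1/12, R=2/3)
  d_2[P] = 1/4*1/12 + 1/12*5/12 + 2/3*1/12 = 1/9
  d_2[Q] = 1/4*1/4 + 1/12*1/12 + 2/3*1/12 = 1/8
  d_2[R] = 1/4*2/3 + 1/12*1/2 + 2/3*5/6 = 55/72
d_2 = (P=1/9, Q=1/8, R=55/72)
  d_3[P] = 1/9*1/12 + 1/8*5/12 + 55/72*1/12 = 1/8
  d_3[Q] = 1/9*1/4 + 1/8*1/12 + 55/72*1/12 = 11/108
  d_3[R] = 1/9*2/3 + 1/8*1/2 + 55/72*5/6 = 167/216
d_3 = (P=1/8, Q=11/108, R=167/216)

Answer: 1/8 11/108 167/216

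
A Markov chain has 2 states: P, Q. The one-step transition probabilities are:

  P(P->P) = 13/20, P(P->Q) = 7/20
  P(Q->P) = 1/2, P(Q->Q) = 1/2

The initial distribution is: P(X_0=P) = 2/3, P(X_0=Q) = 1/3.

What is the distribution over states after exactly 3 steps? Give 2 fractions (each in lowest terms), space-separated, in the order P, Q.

Propagating the distribution step by step (d_{t+1} = d_t * P):
d_0 = (P=2/3, Q=1/3)
  d_1[P] = 2/3*13/20 + 1/3*1/2 = 3/5
  d_1[Q] = 2/3*7/20 + 1/3*1/2 = 2/5
d_1 = (P=3/5, Q=2/5)
  d_2[P] = 3/5*13/20 + 2/5*1/2 = 59/100
  d_2[Q] = 3/5*7/20 + 2/5*1/2 = 41/100
d_2 = (P=59/100, Q=41/100)
  d_3[P] = 59/100*13/20 + 41/100*1/2 = 1177/2000
  d_3[Q] = 59/100*7/20 + 41/100*1/2 = 823/2000
d_3 = (P=1177/2000, Q=823/2000)

Answer: 1177/2000 823/2000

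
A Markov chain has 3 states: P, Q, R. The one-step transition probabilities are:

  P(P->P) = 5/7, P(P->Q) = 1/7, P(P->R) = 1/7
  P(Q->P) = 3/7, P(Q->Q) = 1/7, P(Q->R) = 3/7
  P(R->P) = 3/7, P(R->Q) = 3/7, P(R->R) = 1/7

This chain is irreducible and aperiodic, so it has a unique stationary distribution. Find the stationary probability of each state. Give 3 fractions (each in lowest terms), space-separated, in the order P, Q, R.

The stationary distribution satisfies pi = pi * P, i.e.:
  pi_P = 5/7*pi_P + 3/7*pi_Q + 3/7*pi_R
  pi_Q = 1/7*pi_P + 1/7*pi_Q + 3/7*pi_R
  pi_R = 1/7*pi_P + 3/7*pi_Q + 1/7*pi_R
with normalization: pi_P + pi_Q + pi_R = 1.

Using the first 2 balance equations plus normalization, the linear system A*pi = b is:
  [-2/7, 3/7, 3/7] . pi = 0
  [1/7, -6/7, 3/7] . pi = 0
  [1, 1, 1] . pi = 1

Solving yields:
  pi_P = 3/5
  pi_Q = 1/5
  pi_R = 1/5

Verification (pi * P):
  3/5*5/7 + 1/5*3/7 + 1/5*3/7 = 3/5 = pi_P  (ok)
  3/5*1/7 + 1/5*1/7 + 1/5*3/7 = 1/5 = pi_Q  (ok)
  3/5*1/7 + 1/5*3/7 + 1/5*1/7 = 1/5 = pi_R  (ok)

Answer: 3/5 1/5 1/5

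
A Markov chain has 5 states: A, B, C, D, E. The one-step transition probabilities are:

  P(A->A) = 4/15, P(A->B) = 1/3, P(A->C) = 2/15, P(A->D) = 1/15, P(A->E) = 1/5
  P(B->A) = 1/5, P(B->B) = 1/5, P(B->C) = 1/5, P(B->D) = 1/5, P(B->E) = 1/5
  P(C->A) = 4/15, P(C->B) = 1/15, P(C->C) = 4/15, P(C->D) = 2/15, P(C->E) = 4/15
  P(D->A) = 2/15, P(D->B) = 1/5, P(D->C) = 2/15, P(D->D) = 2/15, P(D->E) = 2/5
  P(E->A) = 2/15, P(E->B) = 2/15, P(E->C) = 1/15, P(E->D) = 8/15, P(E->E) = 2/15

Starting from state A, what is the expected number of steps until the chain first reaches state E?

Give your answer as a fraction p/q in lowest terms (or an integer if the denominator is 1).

Let h_i = expected steps to first reach E from state i.
Boundary: h_E = 0.
First-step equations for the other states:
  h_A = 1 + 4/15*h_A + 1/3*h_B + 2/15*h_C + 1/15*h_D + 1/5*h_E
  h_B = 1 + 1/5*h_A + 1/5*h_B + 1/5*h_C + 1/5*h_D + 1/5*h_E
  h_C = 1 + 4/15*h_A + 1/15*h_B + 4/15*h_C + 2/15*h_D + 4/15*h_E
  h_D = 1 + 2/15*h_A + 1/5*h_B + 2/15*h_C + 2/15*h_D + 2/5*h_E

Substituting h_E = 0 and rearranging gives the linear system (I - Q) h = 1:
  [11/15, -1/3, -2/15, -1/15] . (h_A, h_B, h_C, h_D) = 1
  [-1/5, 4/5, -1/5, -1/5] . (h_A, h_B, h_C, h_D) = 1
  [-4/15, -1/15, 11/15, -2/15] . (h_A, h_B, h_C, h_D) = 1
  [-2/15, -1/5, -2/15, 13/15] . (h_A, h_B, h_C, h_D) = 1

Solving yields:
  h_A = 8010/1883
  h_B = 15545/3766
  h_C = 14675/3766
  h_D = 12655/3766

Starting state is A, so the expected hitting time is h_A = 8010/1883.

Answer: 8010/1883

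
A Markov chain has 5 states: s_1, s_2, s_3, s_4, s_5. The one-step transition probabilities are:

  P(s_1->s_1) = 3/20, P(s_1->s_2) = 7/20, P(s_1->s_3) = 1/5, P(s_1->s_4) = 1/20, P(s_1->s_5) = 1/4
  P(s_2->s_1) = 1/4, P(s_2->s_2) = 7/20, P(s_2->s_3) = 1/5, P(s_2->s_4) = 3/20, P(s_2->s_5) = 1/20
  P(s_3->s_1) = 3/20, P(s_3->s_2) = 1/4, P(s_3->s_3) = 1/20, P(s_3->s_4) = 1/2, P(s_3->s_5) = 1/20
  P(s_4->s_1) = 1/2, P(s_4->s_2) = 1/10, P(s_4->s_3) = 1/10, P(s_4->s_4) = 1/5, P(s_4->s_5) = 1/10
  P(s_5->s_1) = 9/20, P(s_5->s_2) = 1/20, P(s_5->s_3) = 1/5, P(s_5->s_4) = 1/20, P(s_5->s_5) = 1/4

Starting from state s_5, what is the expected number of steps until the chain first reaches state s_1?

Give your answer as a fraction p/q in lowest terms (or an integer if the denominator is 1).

Answer: 14240/5471

Derivation:
Let h_i = expected steps to first reach s_1 from state i.
Boundary: h_s_1 = 0.
First-step equations for the other states:
  h_s_2 = 1 + 1/4*h_s_1 + 7/20*h_s_2 + 1/5*h_s_3 + 3/20*h_s_4 + 1/20*h_s_5
  h_s_3 = 1 + 3/20*h_s_1 + 1/4*h_s_2 + 1/20*h_s_3 + 1/2*h_s_4 + 1/20*h_s_5
  h_s_4 = 1 + 1/2*h_s_1 + 1/10*h_s_2 + 1/10*h_s_3 + 1/5*h_s_4 + 1/10*h_s_5
  h_s_5 = 1 + 9/20*h_s_1 + 1/20*h_s_2 + 1/5*h_s_3 + 1/20*h_s_4 + 1/4*h_s_5

Substituting h_s_1 = 0 and rearranging gives the linear system (I - Q) h = 1:
  [13/20, -1/5, -3/20, -1/20] . (h_s_2, h_s_3, h_s_4, h_s_5) = 1
  [-1/4, 19/20, -1/2, -1/20] . (h_s_2, h_s_3, h_s_4, h_s_5) = 1
  [-1/10, -1/10, 4/5, -1/10] . (h_s_2, h_s_3, h_s_4, h_s_5) = 1
  [-1/20, -1/5, -1/20, 3/4] . (h_s_2, h_s_3, h_s_4, h_s_5) = 1

Solving yields:
  h_s_2 = 18155/5471
  h_s_3 = 18215/5471
  h_s_4 = 13165/5471
  h_s_5 = 14240/5471

Starting state is s_5, so the expected hitting time is h_s_5 = 14240/5471.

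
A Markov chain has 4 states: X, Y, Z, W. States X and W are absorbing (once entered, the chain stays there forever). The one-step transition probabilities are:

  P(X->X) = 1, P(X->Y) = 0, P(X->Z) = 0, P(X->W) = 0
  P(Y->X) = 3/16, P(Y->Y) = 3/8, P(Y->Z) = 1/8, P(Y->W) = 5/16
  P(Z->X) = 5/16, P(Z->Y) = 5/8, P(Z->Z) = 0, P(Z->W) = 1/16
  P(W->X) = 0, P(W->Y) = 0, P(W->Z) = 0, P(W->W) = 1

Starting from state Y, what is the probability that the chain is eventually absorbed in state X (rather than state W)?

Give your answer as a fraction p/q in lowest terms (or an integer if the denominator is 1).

Let a_i = P(absorbed in X | start in state i).
Boundary conditions: a_X = 1, a_W = 0.
For each transient state i, a_i = sum_j P(i->j) * a_j:
  a_Y = 3/16*a_X + 3/8*a_Y + 1/8*a_Z + 5/16*a_W
  a_Z = 5/16*a_X + 5/8*a_Y + 0*a_Z + 1/16*a_W

Substituting a_X = 1 and a_W = 0, rearrange to (I - Q) a = r where r[i] = P(i -> X):
  [5/8, -1/8] . (a_Y, a_Z) = 3/16
  [-5/8, 1] . (a_Y, a_Z) = 5/16

Solving yields:
  a_Y = 29/70
  a_Z = 4/7

Starting state is Y, so the absorption probability is a_Y = 29/70.

Answer: 29/70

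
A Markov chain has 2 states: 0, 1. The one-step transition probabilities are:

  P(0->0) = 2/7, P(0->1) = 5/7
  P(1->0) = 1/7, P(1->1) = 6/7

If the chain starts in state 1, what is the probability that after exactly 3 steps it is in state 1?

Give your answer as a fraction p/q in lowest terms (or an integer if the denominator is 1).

Computing P^3 by repeated multiplication:
P^1 =
  0: [2/7, 5/7]
  1: [1/7, 6/7]
P^2 =
  0: [9/49, 40/49]
  1: [8/49, 41/49]
P^3 =
  0: [58/343, 285/343]
  1: [57/343, 286/343]

(P^3)[1 -> 1] = 286/343

Answer: 286/343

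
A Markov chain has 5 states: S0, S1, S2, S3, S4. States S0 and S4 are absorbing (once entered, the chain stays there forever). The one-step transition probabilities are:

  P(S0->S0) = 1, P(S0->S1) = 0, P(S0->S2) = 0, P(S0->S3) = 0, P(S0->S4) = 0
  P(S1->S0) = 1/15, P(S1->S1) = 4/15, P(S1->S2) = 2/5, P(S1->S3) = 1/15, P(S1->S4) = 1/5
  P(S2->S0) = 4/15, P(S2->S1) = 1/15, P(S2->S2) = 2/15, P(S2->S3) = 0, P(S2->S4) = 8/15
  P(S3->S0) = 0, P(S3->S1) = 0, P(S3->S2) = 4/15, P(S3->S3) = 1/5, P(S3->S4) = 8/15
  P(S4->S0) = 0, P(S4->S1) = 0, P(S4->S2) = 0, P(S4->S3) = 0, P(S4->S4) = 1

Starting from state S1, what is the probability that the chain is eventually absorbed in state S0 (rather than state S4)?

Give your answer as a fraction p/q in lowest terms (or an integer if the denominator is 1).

Let a_i = P(absorbed in S0 | start in state i).
Boundary conditions: a_S0 = 1, a_S4 = 0.
For each transient state i, a_i = sum_j P(i->j) * a_j:
  a_S1 = 1/15*a_S0 + 4/15*a_S1 + 2/5*a_S2 + 1/15*a_S3 + 1/5*a_S4
  a_S2 = 4/15*a_S0 + 1/15*a_S1 + 2/15*a_S2 + 0*a_S3 + 8/15*a_S4
  a_S3 = 0*a_S0 + 0*a_S1 + 4/15*a_S2 + 1/5*a_S3 + 8/15*a_S4

Substituting a_S0 = 1 and a_S4 = 0, rearrange to (I - Q) a = r where r[i] = P(i -> S0):
  [11/15, -2/5, -1/15] . (a_S1, a_S2, a_S3) = 1/15
  [-1/15, 13/15, 0] . (a_S1, a_S2, a_S3) = 4/15
  [0, -4/15, 4/5] . (a_S1, a_S2, a_S3) = 0

Solving yields:
  a_S1 = 23/82
  a_S2 = 27/82
  a_S3 = 9/82

Starting state is S1, so the absorption probability is a_S1 = 23/82.

Answer: 23/82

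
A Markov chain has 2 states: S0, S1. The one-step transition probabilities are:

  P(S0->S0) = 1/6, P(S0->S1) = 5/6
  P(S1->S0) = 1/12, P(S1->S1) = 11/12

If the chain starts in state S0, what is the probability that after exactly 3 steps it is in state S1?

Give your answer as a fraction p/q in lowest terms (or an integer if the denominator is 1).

Computing P^3 by repeated multiplication:
P^1 =
  S0: [1/6, 5/6]
  S1: [1/12, 11/12]
P^2 =
  S0: [7/72, 65/72]
  S1: [13/144, 131/144]
P^3 =
  S0: [79/864, 785/864]
  S1: [157/1728, 1571/1728]

(P^3)[S0 -> S1] = 785/864

Answer: 785/864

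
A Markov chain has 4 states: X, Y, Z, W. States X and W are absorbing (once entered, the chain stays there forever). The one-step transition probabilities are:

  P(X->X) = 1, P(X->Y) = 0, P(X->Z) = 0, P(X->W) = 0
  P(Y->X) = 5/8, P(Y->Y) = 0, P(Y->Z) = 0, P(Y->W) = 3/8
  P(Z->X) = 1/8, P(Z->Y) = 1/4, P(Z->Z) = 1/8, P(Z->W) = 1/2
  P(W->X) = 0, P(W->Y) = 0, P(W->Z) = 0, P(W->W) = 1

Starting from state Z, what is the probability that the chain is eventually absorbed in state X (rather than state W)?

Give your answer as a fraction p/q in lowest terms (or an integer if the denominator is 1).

Answer: 9/28

Derivation:
Let a_i = P(absorbed in X | start in state i).
Boundary conditions: a_X = 1, a_W = 0.
For each transient state i, a_i = sum_j P(i->j) * a_j:
  a_Y = 5/8*a_X + 0*a_Y + 0*a_Z + 3/8*a_W
  a_Z = 1/8*a_X + 1/4*a_Y + 1/8*a_Z + 1/2*a_W

Substituting a_X = 1 and a_W = 0, rearrange to (I - Q) a = r where r[i] = P(i -> X):
  [1, 0] . (a_Y, a_Z) = 5/8
  [-1/4, 7/8] . (a_Y, a_Z) = 1/8

Solving yields:
  a_Y = 5/8
  a_Z = 9/28

Starting state is Z, so the absorption probability is a_Z = 9/28.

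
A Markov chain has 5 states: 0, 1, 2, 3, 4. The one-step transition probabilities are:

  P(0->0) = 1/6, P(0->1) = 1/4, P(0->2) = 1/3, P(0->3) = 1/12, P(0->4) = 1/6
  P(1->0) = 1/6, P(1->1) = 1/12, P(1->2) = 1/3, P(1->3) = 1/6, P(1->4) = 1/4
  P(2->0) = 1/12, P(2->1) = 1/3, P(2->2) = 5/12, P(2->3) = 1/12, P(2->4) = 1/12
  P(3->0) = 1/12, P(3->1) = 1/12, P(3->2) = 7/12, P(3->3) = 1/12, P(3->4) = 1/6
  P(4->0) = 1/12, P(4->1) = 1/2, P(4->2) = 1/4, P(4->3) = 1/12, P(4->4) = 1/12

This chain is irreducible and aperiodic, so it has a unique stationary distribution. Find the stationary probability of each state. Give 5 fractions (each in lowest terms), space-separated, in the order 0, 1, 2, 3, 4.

The stationary distribution satisfies pi = pi * P, i.e.:
  pi_0 = 1/6*pi_0 + 1/6*pi_1 + 1/12*pi_2 + 1/12*pi_3 + 1/12*pi_4
  pi_1 = 1/4*pi_0 + 1/12*pi_1 + 1/3*pi_2 + 1/12*pi_3 + 1/2*pi_4
  pi_2 = 1/3*pi_0 + 1/3*pi_1 + 5/12*pi_2 + 7/12*pi_3 + 1/4*pi_4
  pi_3 = 1/12*pi_0 + 1/6*pi_1 + 1/12*pi_2 + 1/12*pi_3 + 1/12*pi_4
  pi_4 = 1/6*pi_0 + 1/4*pi_1 + 1/12*pi_2 + 1/6*pi_3 + 1/12*pi_4
with normalization: pi_0 + pi_1 + pi_2 + pi_3 + pi_4 = 1.

Using the first 4 balance equations plus normalization, the linear system A*pi = b is:
  [-5/6, 1/6, 1/12, 1/12, 1/12] . pi = 0
  [1/4, -11/12, 1/3, 1/12, 1/2] . pi = 0
  [1/3, 1/3, -7/12, 7/12, 1/4] . pi = 0
  [1/12, 1/6, 1/12, -11/12, 1/12] . pi = 0
  [1, 1, 1, 1, 1] . pi = 1

Solving yields:
  pi_0 = 1356/11863
  pi_1 = 3053/11863
  pi_2 = 4497/11863
  pi_3 = 1243/11863
  pi_4 = 1714/11863

Verification (pi * P):
  1356/11863*1/6 + 3053/11863*1/6 + 4497/11863*1/12 + 1243/11863*1/12 + 1714/11863*1/12 = 1356/11863 = pi_0  (ok)
  1356/11863*1/4 + 3053/11863*1/12 + 4497/11863*1/3 + 1243/11863*1/12 + 1714/11863*1/2 = 3053/11863 = pi_1  (ok)
  1356/11863*1/3 + 3053/11863*1/3 + 4497/11863*5/12 + 1243/11863*7/12 + 1714/11863*1/4 = 4497/11863 = pi_2  (ok)
  1356/11863*1/12 + 3053/11863*1/6 + 4497/11863*1/12 + 1243/11863*1/12 + 1714/11863*1/12 = 1243/11863 = pi_3  (ok)
  1356/11863*1/6 + 3053/11863*1/4 + 4497/11863*1/12 + 1243/11863*1/6 + 1714/11863*1/12 = 1714/11863 = pi_4  (ok)

Answer: 1356/11863 3053/11863 4497/11863 1243/11863 1714/11863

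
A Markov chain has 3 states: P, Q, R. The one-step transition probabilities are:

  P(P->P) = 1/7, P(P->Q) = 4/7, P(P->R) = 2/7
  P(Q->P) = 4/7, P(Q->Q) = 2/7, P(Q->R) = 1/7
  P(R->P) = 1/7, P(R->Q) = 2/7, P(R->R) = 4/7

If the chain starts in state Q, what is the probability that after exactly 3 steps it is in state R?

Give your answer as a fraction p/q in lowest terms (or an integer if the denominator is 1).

Computing P^3 by repeated multiplication:
P^1 =
  P: [1/7, 4/7, 2/7]
  Q: [4/7, 2/7, 1/7]
  R: [1/7, 2/7, 4/7]
P^2 =
  P: [19/49, 16/49, 2/7]
  Q: [13/49, 22/49, 2/7]
  R: [13/49, 16/49, 20/49]
P^3 =
  P: [97/343, 136/343, 110/343]
  Q: [115/343, 124/343, 104/343]
  R: [97/343, 124/343, 122/343]

(P^3)[Q -> R] = 104/343

Answer: 104/343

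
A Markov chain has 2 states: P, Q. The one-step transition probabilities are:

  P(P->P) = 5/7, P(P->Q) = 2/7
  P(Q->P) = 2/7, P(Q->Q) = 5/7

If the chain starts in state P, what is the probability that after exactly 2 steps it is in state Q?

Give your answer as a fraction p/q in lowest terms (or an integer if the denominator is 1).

Computing P^2 by repeated multiplication:
P^1 =
  P: [5/7, 2/7]
  Q: [2/7, 5/7]
P^2 =
  P: [29/49, 20/49]
  Q: [20/49, 29/49]

(P^2)[P -> Q] = 20/49

Answer: 20/49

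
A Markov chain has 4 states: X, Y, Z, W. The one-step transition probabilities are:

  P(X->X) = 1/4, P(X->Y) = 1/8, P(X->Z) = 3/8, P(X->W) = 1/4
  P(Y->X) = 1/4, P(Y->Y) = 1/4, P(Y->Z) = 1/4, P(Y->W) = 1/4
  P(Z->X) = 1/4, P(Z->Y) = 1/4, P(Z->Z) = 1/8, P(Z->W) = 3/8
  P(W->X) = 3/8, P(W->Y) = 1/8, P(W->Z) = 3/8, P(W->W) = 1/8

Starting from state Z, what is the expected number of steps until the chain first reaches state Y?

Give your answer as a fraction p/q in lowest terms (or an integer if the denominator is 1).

Answer: 72/13

Derivation:
Let h_i = expected steps to first reach Y from state i.
Boundary: h_Y = 0.
First-step equations for the other states:
  h_X = 1 + 1/4*h_X + 1/8*h_Y + 3/8*h_Z + 1/4*h_W
  h_Z = 1 + 1/4*h_X + 1/4*h_Y + 1/8*h_Z + 3/8*h_W
  h_W = 1 + 3/8*h_X + 1/8*h_Y + 3/8*h_Z + 1/8*h_W

Substituting h_Y = 0 and rearranging gives the linear system (I - Q) h = 1:
  [3/4, -3/8, -1/4] . (h_X, h_Z, h_W) = 1
  [-1/4, 7/8, -3/8] . (h_X, h_Z, h_W) = 1
  [-3/8, -3/8, 7/8] . (h_X, h_Z, h_W) = 1

Solving yields:
  h_X = 80/13
  h_Z = 72/13
  h_W = 80/13

Starting state is Z, so the expected hitting time is h_Z = 72/13.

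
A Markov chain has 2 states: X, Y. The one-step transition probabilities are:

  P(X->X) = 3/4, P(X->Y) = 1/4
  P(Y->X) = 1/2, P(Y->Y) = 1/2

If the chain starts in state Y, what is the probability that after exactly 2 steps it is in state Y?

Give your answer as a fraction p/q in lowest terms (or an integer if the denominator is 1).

Computing P^2 by repeated multiplication:
P^1 =
  X: [3/4, 1/4]
  Y: [1/2, 1/2]
P^2 =
  X: [11/16, 5/16]
  Y: [5/8, 3/8]

(P^2)[Y -> Y] = 3/8

Answer: 3/8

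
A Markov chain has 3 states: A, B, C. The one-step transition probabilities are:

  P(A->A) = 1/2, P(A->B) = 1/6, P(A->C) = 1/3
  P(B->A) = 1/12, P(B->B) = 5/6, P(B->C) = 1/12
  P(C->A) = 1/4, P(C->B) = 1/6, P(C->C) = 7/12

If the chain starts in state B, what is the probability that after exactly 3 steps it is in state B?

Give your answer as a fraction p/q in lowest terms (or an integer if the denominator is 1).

Answer: 35/54

Derivation:
Computing P^3 by repeated multiplication:
P^1 =
  A: [1/2, 1/6, 1/3]
  B: [1/12, 5/6, 1/12]
  C: [1/4, 1/6, 7/12]
P^2 =
  A: [25/72, 5/18, 3/8]
  B: [19/144, 13/18, 7/48]
  C: [41/144, 5/18, 7/16]
P^3 =
  A: [251/864, 19/54, 103/288]
  B: [281/1728, 35/54, 109/576]
  C: [475/1728, 19/54, 215/576]

(P^3)[B -> B] = 35/54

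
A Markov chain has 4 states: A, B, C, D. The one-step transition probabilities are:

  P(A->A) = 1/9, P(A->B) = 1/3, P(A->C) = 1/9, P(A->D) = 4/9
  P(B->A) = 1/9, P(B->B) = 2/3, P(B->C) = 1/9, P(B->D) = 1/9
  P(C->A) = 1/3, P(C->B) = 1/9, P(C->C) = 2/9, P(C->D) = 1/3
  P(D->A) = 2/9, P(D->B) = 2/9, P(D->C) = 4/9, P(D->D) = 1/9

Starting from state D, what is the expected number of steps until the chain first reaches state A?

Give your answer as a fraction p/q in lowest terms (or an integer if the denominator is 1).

Let h_i = expected steps to first reach A from state i.
Boundary: h_A = 0.
First-step equations for the other states:
  h_B = 1 + 1/9*h_A + 2/3*h_B + 1/9*h_C + 1/9*h_D
  h_C = 1 + 1/3*h_A + 1/9*h_B + 2/9*h_C + 1/3*h_D
  h_D = 1 + 2/9*h_A + 2/9*h_B + 4/9*h_C + 1/9*h_D

Substituting h_A = 0 and rearranging gives the linear system (I - Q) h = 1:
  [1/3, -1/9, -1/9] . (h_B, h_C, h_D) = 1
  [-1/9, 7/9, -1/3] . (h_B, h_C, h_D) = 1
  [-2/9, -4/9, 8/9] . (h_B, h_C, h_D) = 1

Solving yields:
  h_B = 297/50
  h_C = 207/50
  h_D = 117/25

Starting state is D, so the expected hitting time is h_D = 117/25.

Answer: 117/25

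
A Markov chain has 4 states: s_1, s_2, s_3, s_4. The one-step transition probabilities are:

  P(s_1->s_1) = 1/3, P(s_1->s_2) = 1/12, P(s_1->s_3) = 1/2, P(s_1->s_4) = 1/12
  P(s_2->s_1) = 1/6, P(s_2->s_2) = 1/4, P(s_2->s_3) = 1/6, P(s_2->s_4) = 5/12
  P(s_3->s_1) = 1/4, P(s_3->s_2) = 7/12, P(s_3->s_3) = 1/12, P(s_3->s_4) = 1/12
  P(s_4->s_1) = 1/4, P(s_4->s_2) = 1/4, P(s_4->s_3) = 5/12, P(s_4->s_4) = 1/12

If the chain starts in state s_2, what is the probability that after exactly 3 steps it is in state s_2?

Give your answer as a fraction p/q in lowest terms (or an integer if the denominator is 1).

Computing P^3 by repeated multiplication:
P^1 =
  s_1: [1/3, 1/12, 1/2, 1/12]
  s_2: [1/6, 1/4, 1/6, 5/12]
  s_3: [1/4, 7/12, 1/12, 1/12]
  s_4: [1/4, 1/4, 5/12, 1/12]
P^2 =
  s_1: [13/48, 13/36, 37/144, 1/9]
  s_2: [35/144, 5/18, 5/16, 1/6]
  s_3: [2/9, 17/72, 19/72, 5/18]
  s_4: [1/4, 25/72, 17/72, 1/6]
P^3 =
  s_1: [419/1728, 251/864, 455/1728, 11/54]
  s_2: [427/1728, 271/864, 455/1728, 19/108]
  s_3: [215/864, 65/216, 83/288, 35/216]
  s_4: [209/864, 31/108, 235/864, 43/216]

(P^3)[s_2 -> s_2] = 271/864

Answer: 271/864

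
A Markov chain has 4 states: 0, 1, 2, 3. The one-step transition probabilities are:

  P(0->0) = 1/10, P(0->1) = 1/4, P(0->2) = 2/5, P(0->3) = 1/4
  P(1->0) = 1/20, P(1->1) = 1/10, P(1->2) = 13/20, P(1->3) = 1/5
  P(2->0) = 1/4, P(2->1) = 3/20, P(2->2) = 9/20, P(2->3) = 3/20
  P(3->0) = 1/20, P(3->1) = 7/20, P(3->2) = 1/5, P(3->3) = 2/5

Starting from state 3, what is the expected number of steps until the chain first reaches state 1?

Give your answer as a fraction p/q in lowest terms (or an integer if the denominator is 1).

Answer: 5380/1501

Derivation:
Let h_i = expected steps to first reach 1 from state i.
Boundary: h_1 = 0.
First-step equations for the other states:
  h_0 = 1 + 1/10*h_0 + 1/4*h_1 + 2/5*h_2 + 1/4*h_3
  h_2 = 1 + 1/4*h_0 + 3/20*h_1 + 9/20*h_2 + 3/20*h_3
  h_3 = 1 + 1/20*h_0 + 7/20*h_1 + 1/5*h_2 + 2/5*h_3

Substituting h_1 = 0 and rearranging gives the linear system (I - Q) h = 1:
  [9/10, -2/5, -1/4] . (h_0, h_2, h_3) = 1
  [-1/4, 11/20, -3/20] . (h_0, h_2, h_3) = 1
  [-1/20, -1/5, 3/5] . (h_0, h_2, h_3) = 1

Solving yields:
  h_0 = 6300/1501
  h_2 = 7060/1501
  h_3 = 5380/1501

Starting state is 3, so the expected hitting time is h_3 = 5380/1501.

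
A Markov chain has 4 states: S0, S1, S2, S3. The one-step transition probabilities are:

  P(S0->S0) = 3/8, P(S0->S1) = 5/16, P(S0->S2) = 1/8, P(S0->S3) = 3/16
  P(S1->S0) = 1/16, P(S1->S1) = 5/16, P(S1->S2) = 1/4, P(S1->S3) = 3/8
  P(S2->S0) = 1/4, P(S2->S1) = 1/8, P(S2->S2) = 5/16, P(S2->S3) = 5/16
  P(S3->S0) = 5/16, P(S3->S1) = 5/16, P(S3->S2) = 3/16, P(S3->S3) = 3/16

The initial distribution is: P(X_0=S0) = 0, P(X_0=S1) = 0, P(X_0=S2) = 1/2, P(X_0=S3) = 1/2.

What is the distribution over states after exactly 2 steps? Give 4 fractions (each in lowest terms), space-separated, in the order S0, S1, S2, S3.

Answer: 133/512 17/64 55/256 133/512

Derivation:
Propagating the distribution step by step (d_{t+1} = d_t * P):
d_0 = (S0=0, S1=0, S2=1/2, S3=1/2)
  d_1[S0] = 0*3/8 + 0*1/16 + 1/2*1/4 + 1/2*5/16 = 9/32
  d_1[S1] = 0*5/16 + 0*5/16 + 1/2*1/8 + 1/2*5/16 = 7/32
  d_1[S2] = 0*1/8 + 0*1/4 + 1/2*5/16 + 1/2*3/16 = 1/4
  d_1[S3] = 0*3/16 + 0*3/8 + 1/2*5/16 + 1/2*3/16 = 1/4
d_1 = (S0=9/32, S1=7/32, S2=1/4, S3=1/4)
  d_2[S0] = 9/32*3/8 + 7/32*1/16 + 1/4*1/4 + 1/4*5/16 = 133/512
  d_2[S1] = 9/32*5/16 + 7/32*5/16 + 1/4*1/8 + 1/4*5/16 = 17/64
  d_2[S2] = 9/32*1/8 + 7/32*1/4 + 1/4*5/16 + 1/4*3/16 = 55/256
  d_2[S3] = 9/32*3/16 + 7/32*3/8 + 1/4*5/16 + 1/4*3/16 = 133/512
d_2 = (S0=133/512, S1=17/64, S2=55/256, S3=133/512)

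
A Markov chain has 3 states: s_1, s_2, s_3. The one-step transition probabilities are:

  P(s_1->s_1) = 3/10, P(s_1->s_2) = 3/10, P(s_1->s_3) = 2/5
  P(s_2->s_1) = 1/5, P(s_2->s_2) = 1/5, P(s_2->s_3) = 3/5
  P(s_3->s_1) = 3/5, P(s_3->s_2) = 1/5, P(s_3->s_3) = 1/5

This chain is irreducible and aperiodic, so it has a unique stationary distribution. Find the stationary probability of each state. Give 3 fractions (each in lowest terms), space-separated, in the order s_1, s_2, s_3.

Answer: 26/67 16/67 25/67

Derivation:
The stationary distribution satisfies pi = pi * P, i.e.:
  pi_s_1 = 3/10*pi_s_1 + 1/5*pi_s_2 + 3/5*pi_s_3
  pi_s_2 = 3/10*pi_s_1 + 1/5*pi_s_2 + 1/5*pi_s_3
  pi_s_3 = 2/5*pi_s_1 + 3/5*pi_s_2 + 1/5*pi_s_3
with normalization: pi_s_1 + pi_s_2 + pi_s_3 = 1.

Using the first 2 balance equations plus normalization, the linear system A*pi = b is:
  [-7/10, 1/5, 3/5] . pi = 0
  [3/10, -4/5, 1/5] . pi = 0
  [1, 1, 1] . pi = 1

Solving yields:
  pi_s_1 = 26/67
  pi_s_2 = 16/67
  pi_s_3 = 25/67

Verification (pi * P):
  26/67*3/10 + 16/67*1/5 + 25/67*3/5 = 26/67 = pi_s_1  (ok)
  26/67*3/10 + 16/67*1/5 + 25/67*1/5 = 16/67 = pi_s_2  (ok)
  26/67*2/5 + 16/67*3/5 + 25/67*1/5 = 25/67 = pi_s_3  (ok)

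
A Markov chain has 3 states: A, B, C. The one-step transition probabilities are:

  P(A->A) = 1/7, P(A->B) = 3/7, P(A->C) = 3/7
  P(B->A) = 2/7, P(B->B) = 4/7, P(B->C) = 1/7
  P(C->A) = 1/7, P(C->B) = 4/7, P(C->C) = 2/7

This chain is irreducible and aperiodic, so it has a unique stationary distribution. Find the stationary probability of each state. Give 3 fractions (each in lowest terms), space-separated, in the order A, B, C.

The stationary distribution satisfies pi = pi * P, i.e.:
  pi_A = 1/7*pi_A + 2/7*pi_B + 1/7*pi_C
  pi_B = 3/7*pi_A + 4/7*pi_B + 4/7*pi_C
  pi_C = 3/7*pi_A + 1/7*pi_B + 2/7*pi_C
with normalization: pi_A + pi_B + pi_C = 1.

Using the first 2 balance equations plus normalization, the linear system A*pi = b is:
  [-6/7, 2/7, 1/7] . pi = 0
  [3/7, -3/7, 4/7] . pi = 0
  [1, 1, 1] . pi = 1

Solving yields:
  pi_A = 11/50
  pi_B = 27/50
  pi_C = 6/25

Verification (pi * P):
  11/50*1/7 + 27/50*2/7 + 6/25*1/7 = 11/50 = pi_A  (ok)
  11/50*3/7 + 27/50*4/7 + 6/25*4/7 = 27/50 = pi_B  (ok)
  11/50*3/7 + 27/50*1/7 + 6/25*2/7 = 6/25 = pi_C  (ok)

Answer: 11/50 27/50 6/25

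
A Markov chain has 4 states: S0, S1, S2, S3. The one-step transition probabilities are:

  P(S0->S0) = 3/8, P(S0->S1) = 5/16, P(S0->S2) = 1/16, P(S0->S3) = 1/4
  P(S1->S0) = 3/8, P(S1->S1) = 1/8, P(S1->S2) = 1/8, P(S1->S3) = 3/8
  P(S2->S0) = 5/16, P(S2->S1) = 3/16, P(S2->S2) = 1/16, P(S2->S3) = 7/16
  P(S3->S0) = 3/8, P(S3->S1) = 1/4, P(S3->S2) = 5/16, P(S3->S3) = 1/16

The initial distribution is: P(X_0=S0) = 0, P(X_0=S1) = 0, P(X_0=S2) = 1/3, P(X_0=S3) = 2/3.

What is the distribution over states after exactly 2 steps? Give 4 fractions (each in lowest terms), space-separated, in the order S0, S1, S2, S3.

Answer: 277/768 11/48 95/768 55/192

Derivation:
Propagating the distribution step by step (d_{t+1} = d_t * P):
d_0 = (S0=0, S1=0, S2=1/3, S3=2/3)
  d_1[S0] = 0*3/8 + 0*3/8 + 1/3*5/16 + 2/3*3/8 = 17/48
  d_1[S1] = 0*5/16 + 0*1/8 + 1/3*3/16 + 2/3*1/4 = 11/48
  d_1[S2] = 0*1/16 + 0*1/8 + 1/3*1/16 + 2/3*5/16 = 11/48
  d_1[S3] = 0*1/4 + 0*3/8 + 1/3*7/16 + 2/3*1/16 = 3/16
d_1 = (S0=17/48, S1=11/48, S2=11/48, S3=3/16)
  d_2[S0] = 17/48*3/8 + 11/48*3/8 + 11/48*5/16 + 3/16*3/8 = 277/768
  d_2[S1] = 17/48*5/16 + 11/48*1/8 + 11/48*3/16 + 3/16*1/4 = 11/48
  d_2[S2] = 17/48*1/16 + 11/48*1/8 + 11/48*1/16 + 3/16*5/16 = 95/768
  d_2[S3] = 17/48*1/4 + 11/48*3/8 + 11/48*7/16 + 3/16*1/16 = 55/192
d_2 = (S0=277/768, S1=11/48, S2=95/768, S3=55/192)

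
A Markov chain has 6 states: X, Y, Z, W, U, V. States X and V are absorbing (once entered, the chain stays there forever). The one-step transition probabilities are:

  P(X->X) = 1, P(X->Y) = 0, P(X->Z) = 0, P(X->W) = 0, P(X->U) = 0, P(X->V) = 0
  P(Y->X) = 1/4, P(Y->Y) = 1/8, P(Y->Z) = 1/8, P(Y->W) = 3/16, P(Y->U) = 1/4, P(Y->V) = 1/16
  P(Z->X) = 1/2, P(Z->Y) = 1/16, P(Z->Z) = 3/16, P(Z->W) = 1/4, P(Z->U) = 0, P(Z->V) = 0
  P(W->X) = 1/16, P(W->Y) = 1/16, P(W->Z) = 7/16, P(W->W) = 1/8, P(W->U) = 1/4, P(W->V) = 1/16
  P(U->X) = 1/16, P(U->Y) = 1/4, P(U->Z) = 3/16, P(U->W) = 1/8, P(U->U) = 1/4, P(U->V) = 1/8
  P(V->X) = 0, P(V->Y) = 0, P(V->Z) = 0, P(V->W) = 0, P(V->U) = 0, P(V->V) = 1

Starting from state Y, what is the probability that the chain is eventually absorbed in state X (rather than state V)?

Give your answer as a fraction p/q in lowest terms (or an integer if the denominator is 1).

Answer: 748/949

Derivation:
Let a_i = P(absorbed in X | start in state i).
Boundary conditions: a_X = 1, a_V = 0.
For each transient state i, a_i = sum_j P(i->j) * a_j:
  a_Y = 1/4*a_X + 1/8*a_Y + 1/8*a_Z + 3/16*a_W + 1/4*a_U + 1/16*a_V
  a_Z = 1/2*a_X + 1/16*a_Y + 3/16*a_Z + 1/4*a_W + 0*a_U + 0*a_V
  a_W = 1/16*a_X + 1/16*a_Y + 7/16*a_Z + 1/8*a_W + 1/4*a_U + 1/16*a_V
  a_U = 1/16*a_X + 1/4*a_Y + 3/16*a_Z + 1/8*a_W + 1/4*a_U + 1/8*a_V

Substituting a_X = 1 and a_V = 0, rearrange to (I - Q) a = r where r[i] = P(i -> X):
  [7/8, -1/8, -3/16, -1/4] . (a_Y, a_Z, a_W, a_U) = 1/4
  [-1/16, 13/16, -1/4, 0] . (a_Y, a_Z, a_W, a_U) = 1/2
  [-1/16, -7/16, 7/8, -1/4] . (a_Y, a_Z, a_W, a_U) = 1/16
  [-1/4, -3/16, -1/8, 3/4] . (a_Y, a_Z, a_W, a_U) = 1/16

Solving yields:
  a_Y = 748/949
  a_Z = 872/949
  a_W = 749/949
  a_U = 2685/3796

Starting state is Y, so the absorption probability is a_Y = 748/949.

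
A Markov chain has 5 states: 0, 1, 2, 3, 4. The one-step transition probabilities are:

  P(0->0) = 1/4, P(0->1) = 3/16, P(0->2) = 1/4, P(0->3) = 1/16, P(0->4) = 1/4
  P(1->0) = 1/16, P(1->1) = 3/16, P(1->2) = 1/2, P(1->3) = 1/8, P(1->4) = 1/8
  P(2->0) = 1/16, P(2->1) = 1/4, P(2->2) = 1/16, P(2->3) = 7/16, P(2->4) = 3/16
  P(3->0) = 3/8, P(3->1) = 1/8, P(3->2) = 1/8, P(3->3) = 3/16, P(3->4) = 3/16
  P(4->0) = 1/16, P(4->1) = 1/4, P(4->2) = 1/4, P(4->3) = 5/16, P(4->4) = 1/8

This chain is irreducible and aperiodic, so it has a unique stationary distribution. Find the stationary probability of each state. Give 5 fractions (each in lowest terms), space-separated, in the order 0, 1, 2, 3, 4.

The stationary distribution satisfies pi = pi * P, i.e.:
  pi_0 = 1/4*pi_0 + 1/16*pi_1 + 1/16*pi_2 + 3/8*pi_3 + 1/16*pi_4
  pi_1 = 3/16*pi_0 + 3/16*pi_1 + 1/4*pi_2 + 1/8*pi_3 + 1/4*pi_4
  pi_2 = 1/4*pi_0 + 1/2*pi_1 + 1/16*pi_2 + 1/8*pi_3 + 1/4*pi_4
  pi_3 = 1/16*pi_0 + 1/8*pi_1 + 7/16*pi_2 + 3/16*pi_3 + 5/16*pi_4
  pi_4 = 1/4*pi_0 + 1/8*pi_1 + 3/16*pi_2 + 3/16*pi_3 + 1/8*pi_4
with normalization: pi_0 + pi_1 + pi_2 + pi_3 + pi_4 = 1.

Using the first 4 balance equations plus normalization, the linear system A*pi = b is:
  [-3/4, 1/16, 1/16, 3/8, 1/16] . pi = 0
  [3/16, -13/16, 1/4, 1/8, 1/4] . pi = 0
  [1/4, 1/2, -15/16, 1/8, 1/4] . pi = 0
  [1/16, 1/8, 7/16, -13/16, 5/16] . pi = 0
  [1, 1, 1, 1, 1] . pi = 1

Solving yields:
  pi_0 = 13559/81407
  pi_1 = 16125/81407
  pi_2 = 18536/81407
  pi_3 = 18972/81407
  pi_4 = 14215/81407

Verification (pi * P):
  13559/81407*1/4 + 16125/81407*1/16 + 18536/81407*1/16 + 18972/81407*3/8 + 14215/81407*1/16 = 13559/81407 = pi_0  (ok)
  13559/81407*3/16 + 16125/81407*3/16 + 18536/81407*1/4 + 18972/81407*1/8 + 14215/81407*1/4 = 16125/81407 = pi_1  (ok)
  13559/81407*1/4 + 16125/81407*1/2 + 18536/81407*1/16 + 18972/81407*1/8 + 14215/81407*1/4 = 18536/81407 = pi_2  (ok)
  13559/81407*1/16 + 16125/81407*1/8 + 18536/81407*7/16 + 18972/81407*3/16 + 14215/81407*5/16 = 18972/81407 = pi_3  (ok)
  13559/81407*1/4 + 16125/81407*1/8 + 18536/81407*3/16 + 18972/81407*3/16 + 14215/81407*1/8 = 14215/81407 = pi_4  (ok)

Answer: 13559/81407 16125/81407 18536/81407 18972/81407 14215/81407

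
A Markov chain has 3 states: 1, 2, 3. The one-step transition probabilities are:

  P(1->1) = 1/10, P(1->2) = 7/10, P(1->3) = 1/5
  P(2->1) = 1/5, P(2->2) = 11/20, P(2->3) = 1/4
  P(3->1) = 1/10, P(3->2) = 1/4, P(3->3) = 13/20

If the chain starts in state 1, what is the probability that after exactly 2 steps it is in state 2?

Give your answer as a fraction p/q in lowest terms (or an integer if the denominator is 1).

Answer: 101/200

Derivation:
Computing P^2 by repeated multiplication:
P^1 =
  1: [1/10, 7/10, 1/5]
  2: [1/5, 11/20, 1/4]
  3: [1/10, 1/4, 13/20]
P^2 =
  1: [17/100, 101/200, 13/40]
  2: [31/200, 101/200, 17/50]
  3: [1/8, 37/100, 101/200]

(P^2)[1 -> 2] = 101/200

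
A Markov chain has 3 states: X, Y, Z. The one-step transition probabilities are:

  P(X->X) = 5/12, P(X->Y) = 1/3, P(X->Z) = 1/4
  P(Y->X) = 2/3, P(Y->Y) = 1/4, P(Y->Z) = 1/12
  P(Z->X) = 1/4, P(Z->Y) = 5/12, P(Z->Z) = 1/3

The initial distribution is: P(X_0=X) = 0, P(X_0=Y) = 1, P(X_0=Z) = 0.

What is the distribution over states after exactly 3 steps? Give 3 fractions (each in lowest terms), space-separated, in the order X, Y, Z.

Answer: 199/432 187/576 371/1728

Derivation:
Propagating the distribution step by step (d_{t+1} = d_t * P):
d_0 = (X=0, Y=1, Z=0)
  d_1[X] = 0*5/12 + 1*2/3 + 0*1/4 = 2/3
  d_1[Y] = 0*1/3 + 1*1/4 + 0*5/12 = 1/4
  d_1[Z] = 0*1/4 + 1*1/12 + 0*1/3 = 1/12
d_1 = (X=2/3, Y=1/4, Z=1/12)
  d_2[X] = 2/3*5/12 + 1/4*2/3 + 1/12*1/4 = 67/144
  d_2[Y] = 2/3*1/3 + 1/4*1/4 + 1/12*5/12 = 23/72
  d_2[Z] = 2/3*1/4 + 1/4*1/12 + 1/12*1/3 = 31/144
d_2 = (X=67/144, Y=23/72, Z=31/144)
  d_3[X] = 67/144*5/12 + 23/72*2/3 + 31/144*1/4 = 199/432
  d_3[Y] = 67/144*1/3 + 23/72*1/4 + 31/144*5/12 = 187/576
  d_3[Z] = 67/144*1/4 + 23/72*1/12 + 31/144*1/3 = 371/1728
d_3 = (X=199/432, Y=187/576, Z=371/1728)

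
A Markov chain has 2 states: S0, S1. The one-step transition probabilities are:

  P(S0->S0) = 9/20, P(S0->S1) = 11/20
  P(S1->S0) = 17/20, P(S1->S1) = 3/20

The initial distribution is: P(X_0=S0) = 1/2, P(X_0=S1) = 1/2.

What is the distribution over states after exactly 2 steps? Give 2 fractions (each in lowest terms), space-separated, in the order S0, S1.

Propagating the distribution step by step (d_{t+1} = d_t * P):
d_0 = (S0=1/2, S1=1/2)
  d_1[S0] = 1/2*9/20 + 1/2*17/20 = 13/20
  d_1[S1] = 1/2*11/20 + 1/2*3/20 = 7/20
d_1 = (S0=13/20, S1=7/20)
  d_2[S0] = 13/20*9/20 + 7/20*17/20 = 59/100
  d_2[S1] = 13/20*11/20 + 7/20*3/20 = 41/100
d_2 = (S0=59/100, S1=41/100)

Answer: 59/100 41/100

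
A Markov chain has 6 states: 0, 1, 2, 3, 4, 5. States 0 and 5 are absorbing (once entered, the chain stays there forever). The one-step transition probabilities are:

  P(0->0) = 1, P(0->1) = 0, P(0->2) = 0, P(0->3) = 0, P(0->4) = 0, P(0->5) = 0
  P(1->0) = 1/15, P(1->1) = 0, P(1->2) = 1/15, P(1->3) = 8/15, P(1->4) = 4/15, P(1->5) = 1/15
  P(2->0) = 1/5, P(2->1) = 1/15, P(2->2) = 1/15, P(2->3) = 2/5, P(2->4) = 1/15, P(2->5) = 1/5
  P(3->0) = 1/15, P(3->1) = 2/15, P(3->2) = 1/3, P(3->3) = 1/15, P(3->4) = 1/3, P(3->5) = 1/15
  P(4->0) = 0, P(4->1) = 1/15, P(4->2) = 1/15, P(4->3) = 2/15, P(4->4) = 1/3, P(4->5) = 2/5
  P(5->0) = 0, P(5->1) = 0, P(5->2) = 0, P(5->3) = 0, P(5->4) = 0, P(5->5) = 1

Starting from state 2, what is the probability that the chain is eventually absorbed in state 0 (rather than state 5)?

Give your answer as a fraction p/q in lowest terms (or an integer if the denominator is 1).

Let a_i = P(absorbed in 0 | start in state i).
Boundary conditions: a_0 = 1, a_5 = 0.
For each transient state i, a_i = sum_j P(i->j) * a_j:
  a_1 = 1/15*a_0 + 0*a_1 + 1/15*a_2 + 8/15*a_3 + 4/15*a_4 + 1/15*a_5
  a_2 = 1/5*a_0 + 1/15*a_1 + 1/15*a_2 + 2/5*a_3 + 1/15*a_4 + 1/5*a_5
  a_3 = 1/15*a_0 + 2/15*a_1 + 1/3*a_2 + 1/15*a_3 + 1/3*a_4 + 1/15*a_5
  a_4 = 0*a_0 + 1/15*a_1 + 1/15*a_2 + 2/15*a_3 + 1/3*a_4 + 2/5*a_5

Substituting a_0 = 1 and a_5 = 0, rearrange to (I - Q) a = r where r[i] = P(i -> 0):
  [1, -1/15, -8/15, -4/15] . (a_1, a_2, a_3, a_4) = 1/15
  [-1/15, 14/15, -2/5, -1/15] . (a_1, a_2, a_3, a_4) = 1/5
  [-2/15, -1/3, 14/15, -1/3] . (a_1, a_2, a_3, a_4) = 1/15
  [-1/15, -1/15, -2/15, 2/3] . (a_1, a_2, a_3, a_4) = 0

Solving yields:
  a_1 = 2387/8698
  a_2 = 3167/8698
  a_3 = 1234/4349
  a_4 = 1049/8698

Starting state is 2, so the absorption probability is a_2 = 3167/8698.

Answer: 3167/8698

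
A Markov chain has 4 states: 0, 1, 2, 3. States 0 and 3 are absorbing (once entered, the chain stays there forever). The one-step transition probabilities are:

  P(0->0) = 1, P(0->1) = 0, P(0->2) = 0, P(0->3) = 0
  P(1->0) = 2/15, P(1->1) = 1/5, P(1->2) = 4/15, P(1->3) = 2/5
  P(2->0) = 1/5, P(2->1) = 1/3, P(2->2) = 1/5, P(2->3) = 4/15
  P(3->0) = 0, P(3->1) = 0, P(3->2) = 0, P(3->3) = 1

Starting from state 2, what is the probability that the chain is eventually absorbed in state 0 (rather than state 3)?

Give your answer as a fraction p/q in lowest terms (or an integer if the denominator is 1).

Answer: 23/62

Derivation:
Let a_i = P(absorbed in 0 | start in state i).
Boundary conditions: a_0 = 1, a_3 = 0.
For each transient state i, a_i = sum_j P(i->j) * a_j:
  a_1 = 2/15*a_0 + 1/5*a_1 + 4/15*a_2 + 2/5*a_3
  a_2 = 1/5*a_0 + 1/3*a_1 + 1/5*a_2 + 4/15*a_3

Substituting a_0 = 1 and a_3 = 0, rearrange to (I - Q) a = r where r[i] = P(i -> 0):
  [4/5, -4/15] . (a_1, a_2) = 2/15
  [-1/3, 4/5] . (a_1, a_2) = 1/5

Solving yields:
  a_1 = 9/31
  a_2 = 23/62

Starting state is 2, so the absorption probability is a_2 = 23/62.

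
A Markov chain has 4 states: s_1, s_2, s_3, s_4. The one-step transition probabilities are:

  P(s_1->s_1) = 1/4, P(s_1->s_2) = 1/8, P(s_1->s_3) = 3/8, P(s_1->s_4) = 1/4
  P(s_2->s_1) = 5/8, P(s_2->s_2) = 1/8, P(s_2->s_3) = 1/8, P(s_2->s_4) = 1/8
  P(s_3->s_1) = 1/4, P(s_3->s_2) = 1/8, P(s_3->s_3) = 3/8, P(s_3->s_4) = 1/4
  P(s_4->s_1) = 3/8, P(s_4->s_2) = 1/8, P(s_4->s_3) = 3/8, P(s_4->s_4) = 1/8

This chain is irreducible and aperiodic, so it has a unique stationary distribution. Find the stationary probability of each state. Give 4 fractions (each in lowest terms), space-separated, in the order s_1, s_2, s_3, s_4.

The stationary distribution satisfies pi = pi * P, i.e.:
  pi_s_1 = 1/4*pi_s_1 + 5/8*pi_s_2 + 1/4*pi_s_3 + 3/8*pi_s_4
  pi_s_2 = 1/8*pi_s_1 + 1/8*pi_s_2 + 1/8*pi_s_3 + 1/8*pi_s_4
  pi_s_3 = 3/8*pi_s_1 + 1/8*pi_s_2 + 3/8*pi_s_3 + 3/8*pi_s_4
  pi_s_4 = 1/4*pi_s_1 + 1/8*pi_s_2 + 1/4*pi_s_3 + 1/8*pi_s_4
with normalization: pi_s_1 + pi_s_2 + pi_s_3 + pi_s_4 = 1.

Using the first 3 balance equations plus normalization, the linear system A*pi = b is:
  [-3/4, 5/8, 1/4, 3/8] . pi = 0
  [1/8, -7/8, 1/8, 1/8] . pi = 0
  [3/8, 1/8, -5/8, 3/8] . pi = 0
  [1, 1, 1, 1] . pi = 1

Solving yields:
  pi_s_1 = 31/96
  pi_s_2 = 1/8
  pi_s_3 = 11/32
  pi_s_4 = 5/24

Verification (pi * P):
  31/96*1/4 + 1/8*5/8 + 11/32*1/4 + 5/24*3/8 = 31/96 = pi_s_1  (ok)
  31/96*1/8 + 1/8*1/8 + 11/32*1/8 + 5/24*1/8 = 1/8 = pi_s_2  (ok)
  31/96*3/8 + 1/8*1/8 + 11/32*3/8 + 5/24*3/8 = 11/32 = pi_s_3  (ok)
  31/96*1/4 + 1/8*1/8 + 11/32*1/4 + 5/24*1/8 = 5/24 = pi_s_4  (ok)

Answer: 31/96 1/8 11/32 5/24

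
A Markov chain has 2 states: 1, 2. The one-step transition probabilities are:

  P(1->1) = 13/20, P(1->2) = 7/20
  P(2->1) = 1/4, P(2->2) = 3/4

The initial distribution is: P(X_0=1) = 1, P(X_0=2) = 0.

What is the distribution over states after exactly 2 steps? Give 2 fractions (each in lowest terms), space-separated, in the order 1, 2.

Propagating the distribution step by step (d_{t+1} = d_t * P):
d_0 = (1=1, 2=0)
  d_1[1] = 1*13/20 + 0*1/4 = 13/20
  d_1[2] = 1*7/20 + 0*3/4 = 7/20
d_1 = (1=13/20, 2=7/20)
  d_2[1] = 13/20*13/20 + 7/20*1/4 = 51/100
  d_2[2] = 13/20*7/20 + 7/20*3/4 = 49/100
d_2 = (1=51/100, 2=49/100)

Answer: 51/100 49/100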